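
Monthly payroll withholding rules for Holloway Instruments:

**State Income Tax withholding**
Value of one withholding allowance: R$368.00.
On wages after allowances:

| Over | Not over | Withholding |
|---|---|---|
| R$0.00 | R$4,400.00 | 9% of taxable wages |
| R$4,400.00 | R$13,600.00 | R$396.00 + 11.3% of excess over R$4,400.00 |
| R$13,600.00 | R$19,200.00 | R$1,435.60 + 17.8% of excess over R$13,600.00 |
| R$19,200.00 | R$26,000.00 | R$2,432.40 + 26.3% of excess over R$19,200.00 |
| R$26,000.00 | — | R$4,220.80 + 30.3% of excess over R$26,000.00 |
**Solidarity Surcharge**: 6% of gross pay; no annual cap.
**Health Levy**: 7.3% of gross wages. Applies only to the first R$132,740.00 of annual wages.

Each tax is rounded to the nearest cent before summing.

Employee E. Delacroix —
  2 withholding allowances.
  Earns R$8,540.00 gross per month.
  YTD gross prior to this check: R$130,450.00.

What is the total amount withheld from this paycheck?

R$1,460.22

State Income Tax: taxable = R$8,540.00 − 2×R$368.00 = R$7,804.00
  R$396.00 + 11.3% × (R$7,804.00 − R$4,400.00) = R$396.00 + 11.3% × R$3,404.00 = R$780.65
Solidarity Surcharge: 6% × R$8,540.00 = R$512.40
Health Levy: cap R$132,740.00 − YTD R$130,450.00 = R$2,290.00 subject; 7.3% × R$2,290.00 = R$167.17
Total: R$780.65 + R$512.40 + R$167.17 = R$1,460.22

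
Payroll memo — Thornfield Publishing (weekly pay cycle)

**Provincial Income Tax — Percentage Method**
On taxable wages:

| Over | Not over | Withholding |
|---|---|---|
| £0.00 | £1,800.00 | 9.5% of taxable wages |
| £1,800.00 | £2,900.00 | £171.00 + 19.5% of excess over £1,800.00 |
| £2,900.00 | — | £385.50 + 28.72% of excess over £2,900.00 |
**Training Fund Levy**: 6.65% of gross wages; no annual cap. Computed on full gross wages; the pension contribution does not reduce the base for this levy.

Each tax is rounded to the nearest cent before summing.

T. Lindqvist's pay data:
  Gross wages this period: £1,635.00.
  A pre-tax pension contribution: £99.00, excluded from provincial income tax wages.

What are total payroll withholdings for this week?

Provincial Income Tax: taxable = £1,635.00 − £99.00 = £1,536.00
  9.5% × £1,536.00 = £145.92
Training Fund Levy: 6.65% × £1,635.00 = £108.73
Total: £145.92 + £108.73 = £254.65

£254.65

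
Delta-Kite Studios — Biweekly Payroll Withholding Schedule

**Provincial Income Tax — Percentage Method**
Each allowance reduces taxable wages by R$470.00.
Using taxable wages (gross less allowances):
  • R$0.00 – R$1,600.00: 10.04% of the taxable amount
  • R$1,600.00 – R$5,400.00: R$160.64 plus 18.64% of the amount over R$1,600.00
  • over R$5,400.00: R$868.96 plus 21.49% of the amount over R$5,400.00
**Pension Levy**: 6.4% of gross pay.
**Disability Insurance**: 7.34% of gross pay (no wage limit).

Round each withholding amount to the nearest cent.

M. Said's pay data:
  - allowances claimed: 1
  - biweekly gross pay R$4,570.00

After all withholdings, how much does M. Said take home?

Provincial Income Tax: taxable = R$4,570.00 − 1×R$470.00 = R$4,100.00
  R$160.64 + 18.64% × (R$4,100.00 − R$1,600.00) = R$160.64 + 18.64% × R$2,500.00 = R$626.64
Pension Levy: 6.4% × R$4,570.00 = R$292.48
Disability Insurance: 7.34% × R$4,570.00 = R$335.44
Total withheld: R$626.64 + R$292.48 + R$335.44 = R$1,254.56
Net pay: R$4,570.00 − R$1,254.56 = R$3,315.44

R$3,315.44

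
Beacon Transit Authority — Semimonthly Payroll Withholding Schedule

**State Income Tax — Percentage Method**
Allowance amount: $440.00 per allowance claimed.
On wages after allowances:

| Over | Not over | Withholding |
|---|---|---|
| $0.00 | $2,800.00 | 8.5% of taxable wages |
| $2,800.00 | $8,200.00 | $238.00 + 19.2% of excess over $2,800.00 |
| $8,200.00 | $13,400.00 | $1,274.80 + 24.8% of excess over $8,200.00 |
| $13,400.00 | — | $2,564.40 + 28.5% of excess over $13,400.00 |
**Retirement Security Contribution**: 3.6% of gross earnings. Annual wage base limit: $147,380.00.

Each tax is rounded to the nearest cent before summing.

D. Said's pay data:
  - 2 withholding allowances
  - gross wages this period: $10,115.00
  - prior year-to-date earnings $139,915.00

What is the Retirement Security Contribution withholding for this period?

$268.74

Retirement Security Contribution: cap $147,380.00 − YTD $139,915.00 = $7,465.00 subject; 3.6% × $7,465.00 = $268.74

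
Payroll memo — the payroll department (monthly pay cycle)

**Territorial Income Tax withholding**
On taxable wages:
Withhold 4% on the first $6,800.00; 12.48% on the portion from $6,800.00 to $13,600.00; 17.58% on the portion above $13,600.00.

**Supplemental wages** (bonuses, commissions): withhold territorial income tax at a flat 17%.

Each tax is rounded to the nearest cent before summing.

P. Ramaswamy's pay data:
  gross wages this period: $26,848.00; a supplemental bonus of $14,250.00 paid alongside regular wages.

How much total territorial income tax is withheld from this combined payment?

Territorial Income Tax: taxable = $26,848.00
  $1,120.64 + 17.58% × ($26,848.00 − $13,600.00) = $1,120.64 + 17.58% × $13,248.00 = $3,449.64
Supplemental (17% flat on bonus): 17% × $14,250.00 = $2,422.50
Total territorial income tax: $3,449.64 + $2,422.50 = $5,872.14

$5,872.14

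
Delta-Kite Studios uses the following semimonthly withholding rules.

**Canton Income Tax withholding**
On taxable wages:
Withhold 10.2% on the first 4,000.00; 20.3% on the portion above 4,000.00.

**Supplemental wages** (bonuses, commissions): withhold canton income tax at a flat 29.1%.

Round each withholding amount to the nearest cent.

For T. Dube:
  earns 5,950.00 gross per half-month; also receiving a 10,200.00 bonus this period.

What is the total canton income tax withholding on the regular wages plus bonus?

Canton Income Tax: taxable = 5,950.00
  408.00 + 20.3% × (5,950.00 − 4,000.00) = 408.00 + 20.3% × 1,950.00 = 803.85
Supplemental (29.1% flat on bonus): 29.1% × 10,200.00 = 2,968.20
Total canton income tax: 803.85 + 2,968.20 = 3,772.05

3,772.05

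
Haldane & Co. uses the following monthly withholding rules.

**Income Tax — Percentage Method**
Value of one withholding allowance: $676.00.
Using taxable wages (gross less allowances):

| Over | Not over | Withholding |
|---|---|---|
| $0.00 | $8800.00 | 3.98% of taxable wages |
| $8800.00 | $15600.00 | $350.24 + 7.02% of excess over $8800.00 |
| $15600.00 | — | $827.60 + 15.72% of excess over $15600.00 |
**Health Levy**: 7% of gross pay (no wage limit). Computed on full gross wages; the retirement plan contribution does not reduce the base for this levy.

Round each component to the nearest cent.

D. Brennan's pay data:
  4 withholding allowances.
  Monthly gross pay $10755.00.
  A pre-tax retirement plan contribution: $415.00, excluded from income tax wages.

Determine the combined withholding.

Income Tax: taxable = $10755.00 − $415.00 − 4×$676.00 = $7636.00
  3.98% × $7636.00 = $303.91
Health Levy: 7% × $10755.00 = $752.85
Total: $303.91 + $752.85 = $1056.76

$1056.76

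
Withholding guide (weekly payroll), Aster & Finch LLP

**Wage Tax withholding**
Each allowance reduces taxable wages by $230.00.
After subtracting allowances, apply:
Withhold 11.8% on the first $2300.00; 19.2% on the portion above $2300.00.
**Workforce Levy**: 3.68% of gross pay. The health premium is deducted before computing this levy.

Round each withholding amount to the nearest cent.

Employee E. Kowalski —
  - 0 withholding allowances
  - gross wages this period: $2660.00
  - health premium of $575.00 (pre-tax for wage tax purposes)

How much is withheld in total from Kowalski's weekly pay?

$322.76

Wage Tax: taxable = $2660.00 − $575.00 = $2085.00
  11.8% × $2085.00 = $246.03
Workforce Levy: 3.68% × $2085.00 = $76.73
Total: $246.03 + $76.73 = $322.76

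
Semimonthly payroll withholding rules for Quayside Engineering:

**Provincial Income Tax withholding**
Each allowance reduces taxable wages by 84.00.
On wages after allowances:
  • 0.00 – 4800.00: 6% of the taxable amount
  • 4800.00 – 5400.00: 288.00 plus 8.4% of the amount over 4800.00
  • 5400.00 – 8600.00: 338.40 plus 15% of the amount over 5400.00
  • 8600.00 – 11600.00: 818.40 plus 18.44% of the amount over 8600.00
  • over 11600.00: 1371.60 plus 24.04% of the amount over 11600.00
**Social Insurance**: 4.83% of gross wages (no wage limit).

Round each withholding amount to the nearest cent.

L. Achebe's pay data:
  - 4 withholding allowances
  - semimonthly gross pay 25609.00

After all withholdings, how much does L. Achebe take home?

19713.50

Provincial Income Tax: taxable = 25609.00 − 4×84.00 = 25273.00
  1371.60 + 24.04% × (25273.00 − 11600.00) = 1371.60 + 24.04% × 13673.00 = 4658.59
Social Insurance: 4.83% × 25609.00 = 1236.91
Total withheld: 4658.59 + 1236.91 = 5895.50
Net pay: 25609.00 − 5895.50 = 19713.50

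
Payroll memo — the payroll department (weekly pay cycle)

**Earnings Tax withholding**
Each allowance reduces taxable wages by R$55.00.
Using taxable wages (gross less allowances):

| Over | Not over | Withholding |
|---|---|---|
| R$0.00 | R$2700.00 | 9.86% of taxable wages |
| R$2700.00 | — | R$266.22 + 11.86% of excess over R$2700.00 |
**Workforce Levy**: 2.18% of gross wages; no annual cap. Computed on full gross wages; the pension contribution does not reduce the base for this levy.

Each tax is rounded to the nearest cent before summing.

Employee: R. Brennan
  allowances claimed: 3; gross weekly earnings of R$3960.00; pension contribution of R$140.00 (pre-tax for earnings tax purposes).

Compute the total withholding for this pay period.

Earnings Tax: taxable = R$3960.00 − R$140.00 − 3×R$55.00 = R$3655.00
  R$266.22 + 11.86% × (R$3655.00 − R$2700.00) = R$266.22 + 11.86% × R$955.00 = R$379.48
Workforce Levy: 2.18% × R$3960.00 = R$86.33
Total: R$379.48 + R$86.33 = R$465.81

R$465.81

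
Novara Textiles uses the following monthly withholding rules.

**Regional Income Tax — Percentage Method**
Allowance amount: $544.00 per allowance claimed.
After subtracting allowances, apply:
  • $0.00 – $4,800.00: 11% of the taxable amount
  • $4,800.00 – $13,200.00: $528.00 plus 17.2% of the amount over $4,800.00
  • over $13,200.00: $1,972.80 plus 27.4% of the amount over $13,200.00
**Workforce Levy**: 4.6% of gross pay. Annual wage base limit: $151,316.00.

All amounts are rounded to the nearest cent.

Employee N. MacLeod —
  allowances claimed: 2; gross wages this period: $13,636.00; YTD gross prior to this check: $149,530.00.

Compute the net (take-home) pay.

Regional Income Tax: taxable = $13,636.00 − 2×$544.00 = $12,548.00
  $528.00 + 17.2% × ($12,548.00 − $4,800.00) = $528.00 + 17.2% × $7,748.00 = $1,860.66
Workforce Levy: cap $151,316.00 − YTD $149,530.00 = $1,786.00 subject; 4.6% × $1,786.00 = $82.16
Total withheld: $1,860.66 + $82.16 = $1,942.82
Net pay: $13,636.00 − $1,942.82 = $11,693.18

$11,693.18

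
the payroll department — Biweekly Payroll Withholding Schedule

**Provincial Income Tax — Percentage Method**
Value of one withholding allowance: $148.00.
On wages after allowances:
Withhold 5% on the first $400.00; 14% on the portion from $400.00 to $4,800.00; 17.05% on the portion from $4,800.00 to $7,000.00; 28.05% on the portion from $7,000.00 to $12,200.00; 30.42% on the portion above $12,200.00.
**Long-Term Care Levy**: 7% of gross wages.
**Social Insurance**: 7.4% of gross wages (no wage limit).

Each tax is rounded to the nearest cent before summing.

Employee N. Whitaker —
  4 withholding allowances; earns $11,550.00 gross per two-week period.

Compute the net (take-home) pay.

$7,765.48

Provincial Income Tax: taxable = $11,550.00 − 4×$148.00 = $10,958.00
  $1,011.10 + 28.05% × ($10,958.00 − $7,000.00) = $1,011.10 + 28.05% × $3,958.00 = $2,121.32
Long-Term Care Levy: 7% × $11,550.00 = $808.50
Social Insurance: 7.4% × $11,550.00 = $854.70
Total withheld: $2,121.32 + $808.50 + $854.70 = $3,784.52
Net pay: $11,550.00 − $3,784.52 = $7,765.48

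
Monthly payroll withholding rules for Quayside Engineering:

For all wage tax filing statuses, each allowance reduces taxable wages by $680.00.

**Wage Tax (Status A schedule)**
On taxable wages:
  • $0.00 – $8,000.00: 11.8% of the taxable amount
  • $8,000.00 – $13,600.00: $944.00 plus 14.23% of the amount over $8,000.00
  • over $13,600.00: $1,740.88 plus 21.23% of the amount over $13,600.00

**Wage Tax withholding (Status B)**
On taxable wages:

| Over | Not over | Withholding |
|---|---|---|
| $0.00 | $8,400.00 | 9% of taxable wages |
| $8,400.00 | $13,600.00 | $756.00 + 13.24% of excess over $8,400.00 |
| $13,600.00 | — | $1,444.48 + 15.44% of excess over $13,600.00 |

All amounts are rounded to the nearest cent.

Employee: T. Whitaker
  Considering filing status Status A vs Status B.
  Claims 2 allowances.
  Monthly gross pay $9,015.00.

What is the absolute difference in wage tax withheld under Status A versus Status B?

Wage Tax (Status A): taxable = $9,015.00 − 2×$680.00 = $7,655.00
  11.8% × $7,655.00 = $903.29
Wage Tax (Status B): taxable = $9,015.00 − 2×$680.00 = $7,655.00
  9% × $7,655.00 = $688.95
Difference: |$903.29 − $688.95| = $214.34 (higher under Status A)

$214.34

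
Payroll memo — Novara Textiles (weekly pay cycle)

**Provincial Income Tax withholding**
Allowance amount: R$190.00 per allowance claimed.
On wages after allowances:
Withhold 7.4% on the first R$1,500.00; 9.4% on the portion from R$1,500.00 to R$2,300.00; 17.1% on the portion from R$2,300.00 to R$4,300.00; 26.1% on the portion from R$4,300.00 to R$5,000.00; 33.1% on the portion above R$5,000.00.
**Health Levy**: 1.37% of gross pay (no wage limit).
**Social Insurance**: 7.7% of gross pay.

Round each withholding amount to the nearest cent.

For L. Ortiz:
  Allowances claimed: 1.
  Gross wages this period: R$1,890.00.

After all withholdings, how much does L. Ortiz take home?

R$1,588.78

Provincial Income Tax: taxable = R$1,890.00 − 1×R$190.00 = R$1,700.00
  R$111.00 + 9.4% × (R$1,700.00 − R$1,500.00) = R$111.00 + 9.4% × R$200.00 = R$129.80
Health Levy: 1.37% × R$1,890.00 = R$25.89
Social Insurance: 7.7% × R$1,890.00 = R$145.53
Total withheld: R$129.80 + R$25.89 + R$145.53 = R$301.22
Net pay: R$1,890.00 − R$301.22 = R$1,588.78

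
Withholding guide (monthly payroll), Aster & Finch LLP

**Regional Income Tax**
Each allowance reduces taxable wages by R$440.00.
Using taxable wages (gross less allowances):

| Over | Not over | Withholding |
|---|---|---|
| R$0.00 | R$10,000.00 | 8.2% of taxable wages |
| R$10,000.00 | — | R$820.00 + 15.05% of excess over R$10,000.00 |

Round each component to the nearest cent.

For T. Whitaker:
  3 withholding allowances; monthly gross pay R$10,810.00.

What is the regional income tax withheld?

R$778.18

Regional Income Tax: taxable = R$10,810.00 − 3×R$440.00 = R$9,490.00
  8.2% × R$9,490.00 = R$778.18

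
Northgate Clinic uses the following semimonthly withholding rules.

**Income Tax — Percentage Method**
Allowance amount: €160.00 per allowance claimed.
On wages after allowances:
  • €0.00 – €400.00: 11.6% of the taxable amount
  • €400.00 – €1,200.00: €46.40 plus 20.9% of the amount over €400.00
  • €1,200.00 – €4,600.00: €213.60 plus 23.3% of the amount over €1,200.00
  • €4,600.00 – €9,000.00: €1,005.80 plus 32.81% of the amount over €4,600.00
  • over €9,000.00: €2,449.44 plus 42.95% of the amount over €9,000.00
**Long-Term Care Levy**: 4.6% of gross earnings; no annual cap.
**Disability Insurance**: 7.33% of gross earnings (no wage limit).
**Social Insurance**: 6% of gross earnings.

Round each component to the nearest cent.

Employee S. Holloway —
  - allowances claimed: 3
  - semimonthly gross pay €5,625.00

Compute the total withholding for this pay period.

€2,193.17

Income Tax: taxable = €5,625.00 − 3×€160.00 = €5,145.00
  €1,005.80 + 32.81% × (€5,145.00 − €4,600.00) = €1,005.80 + 32.81% × €545.00 = €1,184.61
Long-Term Care Levy: 4.6% × €5,625.00 = €258.75
Disability Insurance: 7.33% × €5,625.00 = €412.31
Social Insurance: 6% × €5,625.00 = €337.50
Total: €1,184.61 + €258.75 + €412.31 + €337.50 = €2,193.17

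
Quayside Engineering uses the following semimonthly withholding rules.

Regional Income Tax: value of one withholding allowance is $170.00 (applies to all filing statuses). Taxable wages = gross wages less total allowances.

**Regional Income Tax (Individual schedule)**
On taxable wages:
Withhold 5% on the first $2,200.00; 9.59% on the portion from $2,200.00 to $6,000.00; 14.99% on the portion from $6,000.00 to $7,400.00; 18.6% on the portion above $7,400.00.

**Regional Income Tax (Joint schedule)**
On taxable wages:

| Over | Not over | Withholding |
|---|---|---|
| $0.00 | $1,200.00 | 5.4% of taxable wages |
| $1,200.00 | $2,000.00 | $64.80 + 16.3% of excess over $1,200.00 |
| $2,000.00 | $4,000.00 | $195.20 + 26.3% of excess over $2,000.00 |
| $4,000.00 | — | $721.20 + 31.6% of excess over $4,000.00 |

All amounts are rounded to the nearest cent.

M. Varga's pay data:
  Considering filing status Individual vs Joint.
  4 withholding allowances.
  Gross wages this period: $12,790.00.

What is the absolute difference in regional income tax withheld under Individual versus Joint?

$1,723.62

Regional Income Tax (Individual): taxable = $12,790.00 − 4×$170.00 = $12,110.00
  $684.28 + 18.6% × ($12,110.00 − $7,400.00) = $684.28 + 18.6% × $4,710.00 = $1,560.34
Regional Income Tax (Joint): taxable = $12,790.00 − 4×$170.00 = $12,110.00
  $721.20 + 31.6% × ($12,110.00 − $4,000.00) = $721.20 + 31.6% × $8,110.00 = $3,283.96
Difference: |$1,560.34 − $3,283.96| = $1,723.62 (higher under Joint)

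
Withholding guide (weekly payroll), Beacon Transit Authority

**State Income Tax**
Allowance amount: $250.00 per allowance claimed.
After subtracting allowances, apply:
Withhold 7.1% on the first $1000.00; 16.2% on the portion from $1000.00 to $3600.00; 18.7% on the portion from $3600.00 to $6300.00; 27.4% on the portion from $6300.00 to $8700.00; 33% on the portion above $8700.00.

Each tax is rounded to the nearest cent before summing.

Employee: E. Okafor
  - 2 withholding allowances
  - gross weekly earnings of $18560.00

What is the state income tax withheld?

$4743.50

State Income Tax: taxable = $18560.00 − 2×$250.00 = $18060.00
  $1654.70 + 33% × ($18060.00 − $8700.00) = $1654.70 + 33% × $9360.00 = $4743.50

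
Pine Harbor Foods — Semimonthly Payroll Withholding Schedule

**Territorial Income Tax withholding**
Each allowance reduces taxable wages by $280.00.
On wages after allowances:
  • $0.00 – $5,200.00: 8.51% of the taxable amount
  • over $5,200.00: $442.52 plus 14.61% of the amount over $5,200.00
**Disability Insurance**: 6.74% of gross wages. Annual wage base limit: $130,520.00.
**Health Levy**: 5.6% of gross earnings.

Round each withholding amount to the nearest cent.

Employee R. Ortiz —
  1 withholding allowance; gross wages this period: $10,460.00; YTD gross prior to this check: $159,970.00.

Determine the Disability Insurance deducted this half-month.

$0.00

Disability Insurance: YTD $159,970.00 ≥ cap $130,520.00 → $0.00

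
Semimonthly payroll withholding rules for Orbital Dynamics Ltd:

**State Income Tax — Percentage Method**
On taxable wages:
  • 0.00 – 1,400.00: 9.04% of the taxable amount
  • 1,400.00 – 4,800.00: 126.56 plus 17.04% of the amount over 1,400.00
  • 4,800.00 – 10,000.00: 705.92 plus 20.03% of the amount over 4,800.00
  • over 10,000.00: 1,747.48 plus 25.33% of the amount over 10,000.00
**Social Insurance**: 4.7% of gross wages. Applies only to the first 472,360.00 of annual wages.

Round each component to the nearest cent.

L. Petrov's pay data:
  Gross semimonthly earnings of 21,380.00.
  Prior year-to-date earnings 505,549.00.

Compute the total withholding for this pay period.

4,630.03

State Income Tax: taxable = 21,380.00
  1,747.48 + 25.33% × (21,380.00 − 10,000.00) = 1,747.48 + 25.33% × 11,380.00 = 4,630.03
Social Insurance: YTD 505,549.00 ≥ cap 472,360.00 → 0.00
Total: 4,630.03 + 0.00 = 4,630.03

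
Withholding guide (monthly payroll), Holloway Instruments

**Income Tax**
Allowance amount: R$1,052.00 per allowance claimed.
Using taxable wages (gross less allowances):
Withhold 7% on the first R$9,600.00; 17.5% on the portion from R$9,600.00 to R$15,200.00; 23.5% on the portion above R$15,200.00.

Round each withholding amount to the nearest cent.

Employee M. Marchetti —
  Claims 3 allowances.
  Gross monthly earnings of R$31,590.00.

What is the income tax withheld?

Income Tax: taxable = R$31,590.00 − 3×R$1,052.00 = R$28,434.00
  R$1,652.00 + 23.5% × (R$28,434.00 − R$15,200.00) = R$1,652.00 + 23.5% × R$13,234.00 = R$4,761.99

R$4,761.99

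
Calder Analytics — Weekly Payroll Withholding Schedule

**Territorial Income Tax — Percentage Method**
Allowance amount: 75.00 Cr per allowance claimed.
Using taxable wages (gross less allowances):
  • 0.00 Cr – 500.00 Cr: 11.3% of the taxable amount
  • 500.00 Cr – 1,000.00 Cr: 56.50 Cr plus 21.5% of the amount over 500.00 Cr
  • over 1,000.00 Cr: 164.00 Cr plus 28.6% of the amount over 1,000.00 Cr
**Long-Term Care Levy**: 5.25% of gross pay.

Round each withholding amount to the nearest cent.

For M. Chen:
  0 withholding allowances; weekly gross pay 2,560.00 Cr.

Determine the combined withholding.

744.56 Cr

Territorial Income Tax: taxable = 2,560.00 Cr
  164.00 Cr + 28.6% × (2,560.00 Cr − 1,000.00 Cr) = 164.00 Cr + 28.6% × 1,560.00 Cr = 610.16 Cr
Long-Term Care Levy: 5.25% × 2,560.00 Cr = 134.40 Cr
Total: 610.16 Cr + 134.40 Cr = 744.56 Cr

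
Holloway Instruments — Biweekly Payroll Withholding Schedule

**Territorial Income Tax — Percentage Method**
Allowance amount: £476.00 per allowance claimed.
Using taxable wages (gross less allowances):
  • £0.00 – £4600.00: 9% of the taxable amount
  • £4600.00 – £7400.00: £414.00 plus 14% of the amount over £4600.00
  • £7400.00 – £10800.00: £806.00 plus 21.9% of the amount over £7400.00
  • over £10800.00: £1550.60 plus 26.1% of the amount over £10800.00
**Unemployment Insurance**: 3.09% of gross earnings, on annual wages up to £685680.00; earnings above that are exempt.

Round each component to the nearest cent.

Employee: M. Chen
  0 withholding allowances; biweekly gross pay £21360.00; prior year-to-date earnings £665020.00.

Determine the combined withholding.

Territorial Income Tax: taxable = £21360.00
  £1550.60 + 26.1% × (£21360.00 − £10800.00) = £1550.60 + 26.1% × £10560.00 = £4306.76
Unemployment Insurance: cap £685680.00 − YTD £665020.00 = £20660.00 subject; 3.09% × £20660.00 = £638.39
Total: £4306.76 + £638.39 = £4945.15

£4945.15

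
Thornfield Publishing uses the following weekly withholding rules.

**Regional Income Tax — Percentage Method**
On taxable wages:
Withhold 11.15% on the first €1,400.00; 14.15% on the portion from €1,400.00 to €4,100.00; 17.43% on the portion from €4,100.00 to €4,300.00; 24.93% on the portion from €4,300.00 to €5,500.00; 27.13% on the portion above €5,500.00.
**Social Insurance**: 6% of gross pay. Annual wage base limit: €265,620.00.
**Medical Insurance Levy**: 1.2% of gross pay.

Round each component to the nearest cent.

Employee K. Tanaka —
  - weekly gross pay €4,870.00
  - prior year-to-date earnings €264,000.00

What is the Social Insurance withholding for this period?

€97.20

Social Insurance: cap €265,620.00 − YTD €264,000.00 = €1,620.00 subject; 6% × €1,620.00 = €97.20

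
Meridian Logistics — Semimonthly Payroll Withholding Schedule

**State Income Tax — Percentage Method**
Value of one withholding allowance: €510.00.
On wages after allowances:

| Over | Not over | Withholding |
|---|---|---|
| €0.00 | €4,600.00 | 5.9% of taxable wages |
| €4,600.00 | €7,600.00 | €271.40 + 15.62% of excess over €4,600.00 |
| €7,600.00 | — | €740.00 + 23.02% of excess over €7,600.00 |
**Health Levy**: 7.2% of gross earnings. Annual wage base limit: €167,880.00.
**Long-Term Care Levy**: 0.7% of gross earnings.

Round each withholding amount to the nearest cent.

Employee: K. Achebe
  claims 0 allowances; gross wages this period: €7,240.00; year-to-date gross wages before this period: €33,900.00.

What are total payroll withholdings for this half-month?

€1,255.73

State Income Tax: taxable = €7,240.00
  €271.40 + 15.62% × (€7,240.00 − €4,600.00) = €271.40 + 15.62% × €2,640.00 = €683.77
Health Levy: 7.2% × €7,240.00 = €521.28
Long-Term Care Levy: 0.7% × €7,240.00 = €50.68
Total: €683.77 + €521.28 + €50.68 = €1,255.73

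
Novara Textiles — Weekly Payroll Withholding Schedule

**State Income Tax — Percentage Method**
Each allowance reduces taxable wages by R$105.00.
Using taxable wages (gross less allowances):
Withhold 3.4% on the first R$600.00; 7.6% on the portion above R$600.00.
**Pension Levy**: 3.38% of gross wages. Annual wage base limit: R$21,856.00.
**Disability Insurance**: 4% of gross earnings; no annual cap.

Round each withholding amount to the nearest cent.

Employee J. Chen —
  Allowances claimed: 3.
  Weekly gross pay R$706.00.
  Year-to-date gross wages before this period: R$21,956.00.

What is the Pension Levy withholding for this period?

R$0.00

Pension Levy: YTD R$21,956.00 ≥ cap R$21,856.00 → R$0.00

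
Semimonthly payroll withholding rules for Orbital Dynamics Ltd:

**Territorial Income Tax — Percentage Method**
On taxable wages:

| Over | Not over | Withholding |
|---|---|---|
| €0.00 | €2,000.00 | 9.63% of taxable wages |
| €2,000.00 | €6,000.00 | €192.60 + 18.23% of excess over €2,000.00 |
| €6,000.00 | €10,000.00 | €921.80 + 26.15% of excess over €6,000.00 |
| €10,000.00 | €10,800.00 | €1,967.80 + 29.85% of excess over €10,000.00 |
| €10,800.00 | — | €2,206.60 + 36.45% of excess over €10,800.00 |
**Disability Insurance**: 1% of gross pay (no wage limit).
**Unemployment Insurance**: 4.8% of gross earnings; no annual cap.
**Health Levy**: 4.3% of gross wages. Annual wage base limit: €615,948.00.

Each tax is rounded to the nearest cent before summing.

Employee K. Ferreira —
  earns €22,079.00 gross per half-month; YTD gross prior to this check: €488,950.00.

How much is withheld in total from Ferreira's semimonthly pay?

€8,547.78

Territorial Income Tax: taxable = €22,079.00
  €2,206.60 + 36.45% × (€22,079.00 − €10,800.00) = €2,206.60 + 36.45% × €11,279.00 = €6,317.80
Disability Insurance: 1% × €22,079.00 = €220.79
Unemployment Insurance: 4.8% × €22,079.00 = €1,059.79
Health Levy: 4.3% × €22,079.00 = €949.40
Total: €6,317.80 + €220.79 + €1,059.79 + €949.40 = €8,547.78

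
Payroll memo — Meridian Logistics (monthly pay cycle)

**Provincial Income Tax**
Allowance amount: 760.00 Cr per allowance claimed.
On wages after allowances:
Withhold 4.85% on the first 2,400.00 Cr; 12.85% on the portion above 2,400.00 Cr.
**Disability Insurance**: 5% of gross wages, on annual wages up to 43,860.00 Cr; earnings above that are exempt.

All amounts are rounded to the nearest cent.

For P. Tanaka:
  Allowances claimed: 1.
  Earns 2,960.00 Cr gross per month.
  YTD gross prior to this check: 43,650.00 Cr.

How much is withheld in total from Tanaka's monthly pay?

117.20 Cr

Provincial Income Tax: taxable = 2,960.00 Cr − 1×760.00 Cr = 2,200.00 Cr
  4.85% × 2,200.00 Cr = 106.70 Cr
Disability Insurance: cap 43,860.00 Cr − YTD 43,650.00 Cr = 210.00 Cr subject; 5% × 210.00 Cr = 10.50 Cr
Total: 106.70 Cr + 10.50 Cr = 117.20 Cr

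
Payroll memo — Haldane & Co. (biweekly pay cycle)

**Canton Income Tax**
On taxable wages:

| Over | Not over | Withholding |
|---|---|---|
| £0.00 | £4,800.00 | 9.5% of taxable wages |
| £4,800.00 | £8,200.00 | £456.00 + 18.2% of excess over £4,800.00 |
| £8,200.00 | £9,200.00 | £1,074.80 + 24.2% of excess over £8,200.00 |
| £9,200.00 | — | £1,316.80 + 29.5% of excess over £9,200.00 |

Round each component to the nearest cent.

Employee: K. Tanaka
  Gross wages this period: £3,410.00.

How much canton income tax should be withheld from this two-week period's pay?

Canton Income Tax: taxable = £3,410.00
  9.5% × £3,410.00 = £323.95

£323.95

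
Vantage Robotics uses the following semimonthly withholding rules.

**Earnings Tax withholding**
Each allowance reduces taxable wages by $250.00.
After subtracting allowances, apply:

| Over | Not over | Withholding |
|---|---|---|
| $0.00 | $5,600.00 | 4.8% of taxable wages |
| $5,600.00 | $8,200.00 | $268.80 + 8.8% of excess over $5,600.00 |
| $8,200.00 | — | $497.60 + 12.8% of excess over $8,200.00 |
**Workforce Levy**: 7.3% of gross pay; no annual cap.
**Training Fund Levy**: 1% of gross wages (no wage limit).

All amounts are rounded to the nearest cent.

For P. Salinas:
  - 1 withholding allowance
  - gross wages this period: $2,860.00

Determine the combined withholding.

$362.66

Earnings Tax: taxable = $2,860.00 − 1×$250.00 = $2,610.00
  4.8% × $2,610.00 = $125.28
Workforce Levy: 7.3% × $2,860.00 = $208.78
Training Fund Levy: 1% × $2,860.00 = $28.60
Total: $125.28 + $208.78 + $28.60 = $362.66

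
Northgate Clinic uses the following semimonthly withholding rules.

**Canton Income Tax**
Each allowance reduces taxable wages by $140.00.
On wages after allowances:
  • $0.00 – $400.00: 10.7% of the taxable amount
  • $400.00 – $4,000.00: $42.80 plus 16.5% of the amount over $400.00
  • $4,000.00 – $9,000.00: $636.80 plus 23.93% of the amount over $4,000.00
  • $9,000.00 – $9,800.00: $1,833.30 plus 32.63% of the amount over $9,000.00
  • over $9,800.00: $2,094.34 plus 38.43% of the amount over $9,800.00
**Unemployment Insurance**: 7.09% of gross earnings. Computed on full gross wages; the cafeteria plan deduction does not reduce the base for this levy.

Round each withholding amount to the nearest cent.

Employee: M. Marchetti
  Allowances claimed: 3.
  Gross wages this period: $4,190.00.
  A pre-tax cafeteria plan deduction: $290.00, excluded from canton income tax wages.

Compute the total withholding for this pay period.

$848.07

Canton Income Tax: taxable = $4,190.00 − $290.00 − 3×$140.00 = $3,480.00
  $42.80 + 16.5% × ($3,480.00 − $400.00) = $42.80 + 16.5% × $3,080.00 = $551.00
Unemployment Insurance: 7.09% × $4,190.00 = $297.07
Total: $551.00 + $297.07 = $848.07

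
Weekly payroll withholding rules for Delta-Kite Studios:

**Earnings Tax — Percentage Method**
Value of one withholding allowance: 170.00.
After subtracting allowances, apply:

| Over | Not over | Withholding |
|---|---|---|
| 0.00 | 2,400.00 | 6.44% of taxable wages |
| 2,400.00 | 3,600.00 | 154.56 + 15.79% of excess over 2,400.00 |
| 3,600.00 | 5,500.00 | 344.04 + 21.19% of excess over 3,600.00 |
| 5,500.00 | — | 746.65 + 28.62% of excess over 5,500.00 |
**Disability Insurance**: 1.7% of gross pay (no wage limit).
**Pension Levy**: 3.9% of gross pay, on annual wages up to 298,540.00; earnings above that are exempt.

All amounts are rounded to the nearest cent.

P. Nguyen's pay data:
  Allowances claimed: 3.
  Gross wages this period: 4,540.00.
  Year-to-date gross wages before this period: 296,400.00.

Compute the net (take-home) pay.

3,944.20

Earnings Tax: taxable = 4,540.00 − 3×170.00 = 4,030.00
  344.04 + 21.19% × (4,030.00 − 3,600.00) = 344.04 + 21.19% × 430.00 = 435.16
Disability Insurance: 1.7% × 4,540.00 = 77.18
Pension Levy: cap 298,540.00 − YTD 296,400.00 = 2,140.00 subject; 3.9% × 2,140.00 = 83.46
Total withheld: 435.16 + 77.18 + 83.46 = 595.80
Net pay: 4,540.00 − 595.80 = 3,944.20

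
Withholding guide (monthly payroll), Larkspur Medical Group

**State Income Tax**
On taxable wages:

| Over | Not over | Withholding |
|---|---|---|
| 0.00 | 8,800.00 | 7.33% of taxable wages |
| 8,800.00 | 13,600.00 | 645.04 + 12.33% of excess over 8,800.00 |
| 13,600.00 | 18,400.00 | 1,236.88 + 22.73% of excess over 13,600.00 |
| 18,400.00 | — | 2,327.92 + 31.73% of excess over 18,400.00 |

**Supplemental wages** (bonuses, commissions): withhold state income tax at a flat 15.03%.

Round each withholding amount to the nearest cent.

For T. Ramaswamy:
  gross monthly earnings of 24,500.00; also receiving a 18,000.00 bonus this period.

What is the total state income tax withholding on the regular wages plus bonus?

6,968.85

State Income Tax: taxable = 24,500.00
  2,327.92 + 31.73% × (24,500.00 − 18,400.00) = 2,327.92 + 31.73% × 6,100.00 = 4,263.45
Supplemental (15.03% flat on bonus): 15.03% × 18,000.00 = 2,705.40
Total state income tax: 4,263.45 + 2,705.40 = 6,968.85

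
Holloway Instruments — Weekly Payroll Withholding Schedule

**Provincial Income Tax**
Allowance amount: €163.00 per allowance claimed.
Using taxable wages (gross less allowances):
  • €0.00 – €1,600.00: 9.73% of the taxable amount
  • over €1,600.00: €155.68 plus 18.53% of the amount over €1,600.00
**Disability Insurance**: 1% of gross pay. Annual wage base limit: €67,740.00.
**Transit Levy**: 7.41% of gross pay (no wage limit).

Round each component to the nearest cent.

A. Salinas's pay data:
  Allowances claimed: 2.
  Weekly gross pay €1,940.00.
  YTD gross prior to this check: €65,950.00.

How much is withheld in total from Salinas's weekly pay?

Provincial Income Tax: taxable = €1,940.00 − 2×€163.00 = €1,614.00
  €155.68 + 18.53% × (€1,614.00 − €1,600.00) = €155.68 + 18.53% × €14.00 = €158.27
Disability Insurance: cap €67,740.00 − YTD €65,950.00 = €1,790.00 subject; 1% × €1,790.00 = €17.90
Transit Levy: 7.41% × €1,940.00 = €143.75
Total: €158.27 + €17.90 + €143.75 = €319.92

€319.92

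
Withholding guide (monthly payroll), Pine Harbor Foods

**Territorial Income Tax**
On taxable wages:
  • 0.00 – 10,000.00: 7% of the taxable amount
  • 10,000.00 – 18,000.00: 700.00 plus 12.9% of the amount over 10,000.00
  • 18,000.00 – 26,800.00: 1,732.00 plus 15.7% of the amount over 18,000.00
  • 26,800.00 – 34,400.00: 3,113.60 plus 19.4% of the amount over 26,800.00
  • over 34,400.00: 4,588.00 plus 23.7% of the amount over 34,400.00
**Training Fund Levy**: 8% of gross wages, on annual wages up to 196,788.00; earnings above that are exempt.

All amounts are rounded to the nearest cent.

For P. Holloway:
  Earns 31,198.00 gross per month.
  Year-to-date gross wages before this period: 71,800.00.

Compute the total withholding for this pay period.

6,462.65

Territorial Income Tax: taxable = 31,198.00
  3,113.60 + 19.4% × (31,198.00 − 26,800.00) = 3,113.60 + 19.4% × 4,398.00 = 3,966.81
Training Fund Levy: 8% × 31,198.00 = 2,495.84
Total: 3,966.81 + 2,495.84 = 6,462.65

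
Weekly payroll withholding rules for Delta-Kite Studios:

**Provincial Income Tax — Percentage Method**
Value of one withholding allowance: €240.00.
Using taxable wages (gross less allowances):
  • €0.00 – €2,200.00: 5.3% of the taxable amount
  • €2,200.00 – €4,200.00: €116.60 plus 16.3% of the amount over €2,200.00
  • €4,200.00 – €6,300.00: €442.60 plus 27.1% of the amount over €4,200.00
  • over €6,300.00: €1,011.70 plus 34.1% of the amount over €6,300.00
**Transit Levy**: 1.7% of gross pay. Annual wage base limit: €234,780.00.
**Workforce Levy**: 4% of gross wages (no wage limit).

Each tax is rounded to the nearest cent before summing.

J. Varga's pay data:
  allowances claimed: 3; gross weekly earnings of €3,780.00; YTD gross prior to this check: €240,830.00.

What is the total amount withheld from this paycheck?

€407.98

Provincial Income Tax: taxable = €3,780.00 − 3×€240.00 = €3,060.00
  €116.60 + 16.3% × (€3,060.00 − €2,200.00) = €116.60 + 16.3% × €860.00 = €256.78
Transit Levy: YTD €240,830.00 ≥ cap €234,780.00 → €0.00
Workforce Levy: 4% × €3,780.00 = €151.20
Total: €256.78 + €0.00 + €151.20 = €407.98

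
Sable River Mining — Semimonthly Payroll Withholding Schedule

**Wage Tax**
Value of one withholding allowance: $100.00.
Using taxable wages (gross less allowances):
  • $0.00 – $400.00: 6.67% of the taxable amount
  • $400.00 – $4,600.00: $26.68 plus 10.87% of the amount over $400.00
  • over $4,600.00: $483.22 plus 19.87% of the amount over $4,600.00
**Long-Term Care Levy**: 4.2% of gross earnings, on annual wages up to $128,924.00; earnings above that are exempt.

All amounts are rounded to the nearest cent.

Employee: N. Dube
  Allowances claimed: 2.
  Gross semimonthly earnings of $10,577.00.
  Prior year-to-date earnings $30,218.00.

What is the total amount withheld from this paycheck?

Wage Tax: taxable = $10,577.00 − 2×$100.00 = $10,377.00
  $483.22 + 19.87% × ($10,377.00 − $4,600.00) = $483.22 + 19.87% × $5,777.00 = $1,631.11
Long-Term Care Levy: 4.2% × $10,577.00 = $444.23
Total: $1,631.11 + $444.23 = $2,075.34

$2,075.34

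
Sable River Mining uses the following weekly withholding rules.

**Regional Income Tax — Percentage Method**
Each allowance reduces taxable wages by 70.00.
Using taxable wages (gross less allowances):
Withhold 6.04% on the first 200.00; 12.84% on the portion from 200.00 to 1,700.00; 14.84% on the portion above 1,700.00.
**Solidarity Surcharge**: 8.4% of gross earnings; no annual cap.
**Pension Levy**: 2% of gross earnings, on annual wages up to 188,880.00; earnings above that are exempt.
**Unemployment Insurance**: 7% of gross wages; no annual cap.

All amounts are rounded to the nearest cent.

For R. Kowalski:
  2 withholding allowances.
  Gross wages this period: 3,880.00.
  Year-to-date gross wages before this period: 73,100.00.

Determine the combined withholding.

1,182.54

Regional Income Tax: taxable = 3,880.00 − 2×70.00 = 3,740.00
  204.68 + 14.84% × (3,740.00 − 1,700.00) = 204.68 + 14.84% × 2,040.00 = 507.42
Solidarity Surcharge: 8.4% × 3,880.00 = 325.92
Pension Levy: 2% × 3,880.00 = 77.60
Unemployment Insurance: 7% × 3,880.00 = 271.60
Total: 507.42 + 325.92 + 77.60 + 271.60 = 1,182.54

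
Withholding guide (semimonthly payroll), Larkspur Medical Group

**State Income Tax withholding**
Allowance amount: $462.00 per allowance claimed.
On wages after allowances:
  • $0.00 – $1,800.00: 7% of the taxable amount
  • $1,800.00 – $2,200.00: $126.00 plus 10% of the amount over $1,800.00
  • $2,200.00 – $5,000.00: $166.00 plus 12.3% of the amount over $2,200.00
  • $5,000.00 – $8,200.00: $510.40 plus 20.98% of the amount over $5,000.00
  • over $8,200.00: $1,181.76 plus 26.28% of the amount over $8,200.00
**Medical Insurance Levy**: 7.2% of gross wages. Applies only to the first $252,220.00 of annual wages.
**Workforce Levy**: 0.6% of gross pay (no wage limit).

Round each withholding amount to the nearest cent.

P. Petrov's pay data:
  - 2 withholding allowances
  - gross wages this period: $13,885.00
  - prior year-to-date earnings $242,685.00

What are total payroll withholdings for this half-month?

State Income Tax: taxable = $13,885.00 − 2×$462.00 = $12,961.00
  $1,181.76 + 26.28% × ($12,961.00 − $8,200.00) = $1,181.76 + 26.28% × $4,761.00 = $2,432.95
Medical Insurance Levy: cap $252,220.00 − YTD $242,685.00 = $9,535.00 subject; 7.2% × $9,535.00 = $686.52
Workforce Levy: 0.6% × $13,885.00 = $83.31
Total: $2,432.95 + $686.52 + $83.31 = $3,202.78

$3,202.78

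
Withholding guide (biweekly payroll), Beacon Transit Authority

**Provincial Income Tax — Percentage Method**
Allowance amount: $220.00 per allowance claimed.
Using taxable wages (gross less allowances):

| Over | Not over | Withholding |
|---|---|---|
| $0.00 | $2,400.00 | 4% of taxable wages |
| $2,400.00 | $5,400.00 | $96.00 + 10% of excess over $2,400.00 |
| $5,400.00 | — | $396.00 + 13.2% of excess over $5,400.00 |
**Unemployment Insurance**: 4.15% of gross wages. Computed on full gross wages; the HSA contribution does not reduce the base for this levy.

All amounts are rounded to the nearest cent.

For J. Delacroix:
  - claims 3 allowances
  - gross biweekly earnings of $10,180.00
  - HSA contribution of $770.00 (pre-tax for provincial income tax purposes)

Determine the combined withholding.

$1,260.67

Provincial Income Tax: taxable = $10,180.00 − $770.00 − 3×$220.00 = $8,750.00
  $396.00 + 13.2% × ($8,750.00 − $5,400.00) = $396.00 + 13.2% × $3,350.00 = $838.20
Unemployment Insurance: 4.15% × $10,180.00 = $422.47
Total: $838.20 + $422.47 = $1,260.67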